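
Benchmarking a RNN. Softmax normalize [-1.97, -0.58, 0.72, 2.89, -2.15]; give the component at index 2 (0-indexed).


Exponentials: e^-1.97=0.1395, e^-0.58=0.5599, e^0.72=2.0544, e^2.89=17.9933, e^-2.15=0.1165
Sum = 20.8636
Softmax = [0.0067, 0.0268, 0.0985, 0.8624, 0.0056]
p[2] = 2.0544/20.8636 = 0.0985

0.0985


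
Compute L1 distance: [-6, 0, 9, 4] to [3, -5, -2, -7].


d = |-6-3| + |0+ 5| + |9+ 2| + |4+ 7|
  = 9 + 5 + 11 + 11
  = 36

36


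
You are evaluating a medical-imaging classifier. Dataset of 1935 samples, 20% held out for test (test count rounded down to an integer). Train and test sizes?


Test = ⌊1935·20/100⌋ = 387
Train = 1935 - 387 = 1548

Train: 1548, Test: 387


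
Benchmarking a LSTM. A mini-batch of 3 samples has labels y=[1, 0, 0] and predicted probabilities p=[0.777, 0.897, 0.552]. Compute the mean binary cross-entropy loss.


L[0] = -ln(0.777) = 0.2523
L[1] = -ln(1-0.897) = -ln(0.103) = 2.273
L[2] = -ln(1-0.552) = -ln(0.448) = 0.803
mean = (0.2523 + 2.273 + 0.803)/3 = 1.1094

1.1094


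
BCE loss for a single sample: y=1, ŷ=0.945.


BCE = -[y·ln(p) + (1-y)·ln(1-p)]
= -1·ln(0.945) - 0
= -ln(0.945) = 0.0566

0.0566


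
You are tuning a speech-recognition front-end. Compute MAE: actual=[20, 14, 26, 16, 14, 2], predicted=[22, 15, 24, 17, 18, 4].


Absolute errors: |20-22|=2, |14-15|=1, |26-24|=2, |16-17|=1, |14-18|=4, |2-4|=2
Sum = 12
MAE = 12/6 = 2

2


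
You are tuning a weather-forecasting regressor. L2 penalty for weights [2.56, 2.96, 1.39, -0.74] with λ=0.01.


‖w‖₂² = (2.56)² + (2.96)² + (1.39)² + (-0.74)²
     = 6.5536 + 8.7616 + 1.9321 + 0.5476
     = 17.7949
λ·‖w‖₂² = 0.01·17.7949 = 0.177949

0.177949


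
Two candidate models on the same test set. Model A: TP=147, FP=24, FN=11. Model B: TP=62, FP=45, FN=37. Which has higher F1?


Model A: P=147/171=0.8596, R=147/158=0.9304, F1=2PR/(P+R)=2TP/(2TP+FP+FN)=294/329=0.8936
Model B: P=62/107=0.5794, R=62/99=0.6263, F1=2PR/(P+R)=2TP/(2TP+FP+FN)=124/206=0.6019
0.8936 > 0.6019 → Model A

Model A


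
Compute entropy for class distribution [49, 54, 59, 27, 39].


Probabilities: [49/228, 54/228, 59/228, 27/228, 39/228] ≈ [0.2149, 0.2368, 0.2588, 0.1184, 0.1711]
H = -((49/228)·log₂(49/228) + (54/228)·log₂(54/228) + (59/228)·log₂(59/228) + (27/228)·log₂(27/228) + (39/228)·log₂(39/228))
  = 2.2738 bits

2.2738 bits


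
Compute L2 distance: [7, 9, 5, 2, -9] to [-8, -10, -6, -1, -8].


d = √((7+ 8)² + (9+ 10)² + (5+ 6)² + (2+ 1)² + (-9+ 8)²)
  = √(225 + 361 + 121 + 9 + 1)
  = √717 = 26.7769

26.7769


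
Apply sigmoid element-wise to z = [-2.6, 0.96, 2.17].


σ(-2.6) = 1/(1+e^2.6) = 0.0691
σ(0.96) = 1/(1+e^-0.96) = 0.7231
σ(2.17) = 1/(1+e^-2.17) = 0.8975
result = [0.0691, 0.7231, 0.8975]

[0.0691, 0.7231, 0.8975]


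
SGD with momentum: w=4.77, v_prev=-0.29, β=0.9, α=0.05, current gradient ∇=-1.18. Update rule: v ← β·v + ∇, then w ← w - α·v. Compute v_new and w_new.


v_new = 0.9·-0.29 - 1.18 = -0.261 - 1.18 = -1.441
w_new = 4.77 - 0.05·-1.441 = 4.77 + 0.07205 = 4.84205

v_new=-1.441, w_new=4.84205


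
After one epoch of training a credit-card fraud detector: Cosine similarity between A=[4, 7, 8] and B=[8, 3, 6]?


A·B = 4·8 + 7·3 + 8·6 = 101
‖A‖ = √129 = 11.3578, ‖B‖ = √109 = 10.4403
cos = 101/(√129·√109) = 101/√14061 = 0.8518

0.8518


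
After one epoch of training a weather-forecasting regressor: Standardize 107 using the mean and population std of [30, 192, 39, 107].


μ = 92, σ = 64.9577
z = (107 - 92)/64.9577 = 0.2309

0.2309


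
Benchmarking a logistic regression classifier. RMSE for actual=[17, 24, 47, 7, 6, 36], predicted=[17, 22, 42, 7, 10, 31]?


MSE = 70/6 = 11.6667
RMSE = √(70/6) = 3.4157

3.4157


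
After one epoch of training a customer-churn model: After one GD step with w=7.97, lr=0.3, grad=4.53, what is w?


w_new = w - α·∇
= 7.97 - 0.3·4.53
= 7.97 - 1.359
= 6.611

6.611


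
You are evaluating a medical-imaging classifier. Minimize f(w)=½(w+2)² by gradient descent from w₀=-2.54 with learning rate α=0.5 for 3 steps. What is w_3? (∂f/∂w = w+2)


step 1: grad = -2.54+2 = -0.54; w = -2.54 - 0.5·(-0.54) = -2.27
step 2: grad = -2.27+2 = -0.27; w = -2.27 - 0.5·(-0.27) = -2.135
step 3: grad = -2.135+2 = -0.135; w = -2.135 - 0.5·(-0.135) = -2.0675

-2.0675


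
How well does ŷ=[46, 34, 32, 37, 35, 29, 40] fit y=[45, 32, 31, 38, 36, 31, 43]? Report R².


ȳ = 36.5714
SS_res = Σ(y-ŷ)² = 21
SS_tot = Σ(y-ȳ)² = 197.71
R² = 1 - SS_res/SS_tot = 1 - 0.1062 = 0.8938

0.8938


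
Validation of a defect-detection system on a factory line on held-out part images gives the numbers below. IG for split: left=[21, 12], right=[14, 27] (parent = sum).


Parent = [35, 39], H_parent = 0.9979
H_left = 0.9457 (n=33), H_right = 0.9262 (n=41)
H_children = (33/74)·0.9457 + (41/74)·0.9262 = 0.9349
IG = 0.9979 - 0.9349 = 0.063

0.063


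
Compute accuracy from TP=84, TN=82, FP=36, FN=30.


Accuracy = (TP+TN)/(TP+TN+FP+FN)
= (84+82)/(232)
= 166/232 = 71.55%

71.55%


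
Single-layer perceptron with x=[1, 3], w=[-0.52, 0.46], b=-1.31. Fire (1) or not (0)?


z = (1)·(-0.52) + (3)·(0.46) - 1.31
  = -0.45
step(z) = 0 (z<0)

0


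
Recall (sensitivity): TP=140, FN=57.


Recall = TP/(TP+FN)
= 140/(140+57)
= 140/197 = 71.07%

71.07%


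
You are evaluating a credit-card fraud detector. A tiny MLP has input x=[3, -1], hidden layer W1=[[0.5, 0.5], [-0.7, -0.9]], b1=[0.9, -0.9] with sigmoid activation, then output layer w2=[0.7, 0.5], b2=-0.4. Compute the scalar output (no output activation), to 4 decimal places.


z1[0] = (0.5)·(3) + (0.5)·(-1) + 0.9 = 1.9
z1[1] = (-0.7)·(3) + (-0.9)·(-1) - 0.9 = -2.1
h = sigmoid(z1) = [0.8699, 0.1091]
output = (0.7)·(0.8699) + (0.5)·(0.1091) - 0.4 = 0.2635

0.2635


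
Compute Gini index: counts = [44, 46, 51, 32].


Probabilities: [44/173, 46/173, 51/173, 32/173] ≈ [0.2543, 0.2659, 0.2948, 0.185]
Σpᵢ² = (1936 + 2116 + 2601 + 1024)/173² = 7677/29929
Gini = 1 - Σpᵢ² = 1 - 7677/29929 = 0.7435

0.7435


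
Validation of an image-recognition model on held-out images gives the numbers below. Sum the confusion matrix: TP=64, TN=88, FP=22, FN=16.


Total = TP + TN + FP + FN
= 64 + 88 + 22 + 16
= 190
(Predicted positive: 86, predicted negative: 104)

190


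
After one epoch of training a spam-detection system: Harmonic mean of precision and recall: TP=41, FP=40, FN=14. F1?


Precision = 41/81 = 0.5062
Recall = 41/55 = 0.7455
F1 = 2·P·R/(P+R) = 2·TP/(2·TP+FP+FN) = 82/(82+40+14) = 82/136 = 0.6029

0.6029


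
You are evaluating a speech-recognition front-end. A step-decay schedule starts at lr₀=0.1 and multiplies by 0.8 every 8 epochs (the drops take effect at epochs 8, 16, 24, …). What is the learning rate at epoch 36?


n_drops = ⌊36/8⌋ = 4
lr = 0.1·0.8^4 = 0.1·0.4096 = 0.04096

0.04096


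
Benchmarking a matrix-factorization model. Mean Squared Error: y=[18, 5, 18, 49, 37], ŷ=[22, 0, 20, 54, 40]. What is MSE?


Squared errors: (18-22)²=16, (5-0)²=25, (18-20)²=4, (49-54)²=25, (37-40)²=9
Sum = 79
MSE = 79/5 = 79/5

79/5


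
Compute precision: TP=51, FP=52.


Precision = TP/(TP+FP)
= 51/(51+52)
= 51/103 = 49.51%

49.51%


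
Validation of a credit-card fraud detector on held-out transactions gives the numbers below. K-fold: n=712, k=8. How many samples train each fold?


Fold size = 712/8 = 89
Training per fold = 712 - 89 = 623

623


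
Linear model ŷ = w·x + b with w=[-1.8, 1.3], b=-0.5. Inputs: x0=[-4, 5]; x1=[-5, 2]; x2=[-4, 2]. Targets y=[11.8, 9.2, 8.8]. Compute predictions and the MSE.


ŷ0 = (-1.8)·(-4) + (1.3)·(5) - 0.5 = 13.2
ŷ1 = (-1.8)·(-5) + (1.3)·(2) - 0.5 = 11.1
ŷ2 = (-1.8)·(-4) + (1.3)·(2) - 0.5 = 9.3
errors² = [1.96, 3.61, 0.25]
MSE = 5.8200/3 = 1.94

1.94


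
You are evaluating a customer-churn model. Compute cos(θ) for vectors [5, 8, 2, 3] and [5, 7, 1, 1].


A·B = 5·5 + 8·7 + 2·1 + 3·1 = 86
‖A‖ = √102 = 10.0995, ‖B‖ = √76 = 8.7178
cos = 86/(√102·√76) = 86/√7752 = 0.9768

0.9768


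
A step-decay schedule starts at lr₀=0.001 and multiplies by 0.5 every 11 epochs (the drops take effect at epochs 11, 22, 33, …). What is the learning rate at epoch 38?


n_drops = ⌊38/11⌋ = 3
lr = 0.001·0.5^3 = 0.001·0.125 = 0.000125

0.000125


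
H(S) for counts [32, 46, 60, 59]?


Probabilities: [32/197, 46/197, 60/197, 59/197] ≈ [0.1624, 0.2335, 0.3046, 0.2995]
H = -((32/197)·log₂(32/197) + (46/197)·log₂(46/197) + (60/197)·log₂(60/197) + (59/197)·log₂(59/197))
  = 1.9592 bits

1.9592 bits


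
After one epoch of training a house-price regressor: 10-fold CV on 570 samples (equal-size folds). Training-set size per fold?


Fold size = 570/10 = 57
Training per fold = 570 - 57 = 513

513


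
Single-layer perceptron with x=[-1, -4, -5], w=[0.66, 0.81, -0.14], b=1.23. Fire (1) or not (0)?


z = (-1)·(0.66) + (-4)·(0.81) + (-5)·(-0.14) + 1.23
  = -1.97
step(z) = 0 (z<0)

0


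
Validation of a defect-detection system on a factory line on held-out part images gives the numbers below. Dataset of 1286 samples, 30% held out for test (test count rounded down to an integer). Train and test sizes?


Test = ⌊1286·30/100⌋ = 385
Train = 1286 - 385 = 901

Train: 901, Test: 385


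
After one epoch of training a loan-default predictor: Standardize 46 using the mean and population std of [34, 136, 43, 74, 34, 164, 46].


μ = 75.8571, σ = 49.0843
z = (46 - 75.8571)/49.0843 = -0.6083

-0.6083


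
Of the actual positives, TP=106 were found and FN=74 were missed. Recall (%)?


Recall = TP/(TP+FN)
= 106/(106+74)
= 106/180 = 58.89%

58.89%


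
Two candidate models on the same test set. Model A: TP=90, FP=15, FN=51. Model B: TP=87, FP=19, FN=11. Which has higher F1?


Model A: P=90/105=0.8571, R=90/141=0.6383, F1=2PR/(P+R)=2TP/(2TP+FP+FN)=180/246=0.7317
Model B: P=87/106=0.8208, R=87/98=0.8878, F1=2PR/(P+R)=2TP/(2TP+FP+FN)=174/204=0.8529
0.7317 < 0.8529 → Model B

Model B


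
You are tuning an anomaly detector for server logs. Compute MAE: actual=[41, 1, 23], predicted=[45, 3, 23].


Absolute errors: |41-45|=4, |1-3|=2, |23-23|=0
Sum = 6
MAE = 6/3 = 2

2


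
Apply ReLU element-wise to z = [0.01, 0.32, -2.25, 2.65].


ReLU(0.01) = max(0, 0.01) = 0.01
ReLU(0.32) = max(0, 0.32) = 0.32
ReLU(-2.25) = max(0, -2.25) = 0.0
ReLU(2.65) = max(0, 2.65) = 2.65
result = [0.01, 0.32, 0.0, 2.65]

[0.01, 0.32, 0.0, 2.65]


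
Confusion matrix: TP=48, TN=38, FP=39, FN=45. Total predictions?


Total = TP + TN + FP + FN
= 48 + 38 + 39 + 45
= 170
(Predicted positive: 87, predicted negative: 83)

170


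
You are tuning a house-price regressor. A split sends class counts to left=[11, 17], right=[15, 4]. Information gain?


Parent = [26, 21], H_parent = 0.9918
H_left = 0.9666 (n=28), H_right = 0.7425 (n=19)
H_children = (28/47)·0.9666 + (19/47)·0.7425 = 0.876
IG = 0.9918 - 0.876 = 0.1158

0.1158


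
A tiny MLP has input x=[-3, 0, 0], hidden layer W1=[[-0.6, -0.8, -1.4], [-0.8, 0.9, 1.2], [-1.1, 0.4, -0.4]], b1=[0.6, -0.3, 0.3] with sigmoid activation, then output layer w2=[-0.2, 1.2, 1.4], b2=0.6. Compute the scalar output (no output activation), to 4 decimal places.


z1[0] = (-0.6)·(-3) + (-0.8)·(0) + (-1.4)·(0) + 0.6 = 2.4
z1[1] = (-0.8)·(-3) + (0.9)·(0) + (1.2)·(0) - 0.3 = 2.1
z1[2] = (-1.1)·(-3) + (0.4)·(0) + (-0.4)·(0) + 0.3 = 3.6
h = sigmoid(z1) = [0.9168, 0.8909, 0.9734]
output = (-0.2)·(0.9168) + (1.2)·(0.8909) + (1.4)·(0.9734) + 0.6 = 2.8485

2.8485


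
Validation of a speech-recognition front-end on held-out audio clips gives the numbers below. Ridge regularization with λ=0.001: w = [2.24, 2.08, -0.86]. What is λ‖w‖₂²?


‖w‖₂² = (2.24)² + (2.08)² + (-0.86)²
     = 5.0176 + 4.3264 + 0.7396
     = 10.0836
λ·‖w‖₂² = 0.001·10.0836 = 0.010084

0.010084


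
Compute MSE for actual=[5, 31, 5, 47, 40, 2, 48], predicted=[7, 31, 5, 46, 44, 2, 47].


Squared errors: (5-7)²=4, (31-31)²=0, (5-5)²=0, (47-46)²=1, (40-44)²=16, (2-2)²=0, (48-47)²=1
Sum = 22
MSE = 22/7 = 22/7

22/7


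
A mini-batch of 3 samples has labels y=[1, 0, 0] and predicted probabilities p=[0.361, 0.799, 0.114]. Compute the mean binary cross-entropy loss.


L[0] = -ln(0.361) = 1.0189
L[1] = -ln(1-0.799) = -ln(0.201) = 1.6045
L[2] = -ln(1-0.114) = -ln(0.886) = 0.121
mean = (1.0189 + 1.6045 + 0.121)/3 = 0.9148

0.9148


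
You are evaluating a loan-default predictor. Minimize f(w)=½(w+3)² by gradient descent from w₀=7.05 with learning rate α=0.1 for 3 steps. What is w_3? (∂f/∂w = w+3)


step 1: grad = 7.05+3 = 10.05; w = 7.05 - 0.1·(10.05) = 6.045
step 2: grad = 6.045+3 = 9.045; w = 6.045 - 0.1·(9.045) = 5.1405
step 3: grad = 5.1405+3 = 8.1405; w = 5.1405 - 0.1·(8.1405) = 4.32645

4.32645


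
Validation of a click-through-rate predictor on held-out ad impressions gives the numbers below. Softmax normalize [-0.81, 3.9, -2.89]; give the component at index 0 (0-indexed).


Exponentials: e^-0.81=0.4449, e^3.9=49.4024, e^-2.89=0.0556
Sum = 49.9029
Softmax = [0.0089, 0.99, 0.0011]
p[0] = 0.4449/49.9029 = 0.0089

0.0089


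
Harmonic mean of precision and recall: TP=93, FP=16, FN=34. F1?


Precision = 93/109 = 0.8532
Recall = 93/127 = 0.7323
F1 = 2·P·R/(P+R) = 2·TP/(2·TP+FP+FN) = 186/(186+16+34) = 186/236 = 0.7881

0.7881


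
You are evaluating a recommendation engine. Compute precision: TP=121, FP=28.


Precision = TP/(TP+FP)
= 121/(121+28)
= 121/149 = 81.21%

81.21%


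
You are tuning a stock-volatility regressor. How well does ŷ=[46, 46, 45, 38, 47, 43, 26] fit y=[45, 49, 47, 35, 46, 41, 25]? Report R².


ȳ = 41.1429
SS_res = Σ(y-ŷ)² = 29
SS_tot = Σ(y-ȳ)² = 432.86
R² = 1 - SS_res/SS_tot = 1 - 0.067 = 0.933

0.933


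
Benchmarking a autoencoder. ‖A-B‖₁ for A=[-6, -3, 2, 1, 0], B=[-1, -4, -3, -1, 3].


d = |-6+ 1| + |-3+ 4| + |2+ 3| + |1+ 1| + |0-3|
  = 5 + 1 + 5 + 2 + 3
  = 16

16


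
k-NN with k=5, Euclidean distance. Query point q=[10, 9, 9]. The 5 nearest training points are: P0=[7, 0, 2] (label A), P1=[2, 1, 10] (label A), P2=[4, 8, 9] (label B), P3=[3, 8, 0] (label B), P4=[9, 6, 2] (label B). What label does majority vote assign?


d(q,P0) = 11.7898  (label A)
d(q,P1) = 11.3578  (label A)
d(q,P2) = 6.0828  (label B)
d(q,P3) = 11.4455  (label B)
d(q,P4) = 7.6811  (label B)
Votes: A=2, B=3
Majority → B

B


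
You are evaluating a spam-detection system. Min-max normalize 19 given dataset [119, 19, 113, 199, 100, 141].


min=19, max=199
(19-19)/(199-19) = 0/180 = 0.0

0.0


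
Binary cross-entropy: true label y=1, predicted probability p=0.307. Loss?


BCE = -[y·ln(p) + (1-y)·ln(1-p)]
= -1·ln(0.307) - 0
= -ln(0.307) = 1.1809

1.1809


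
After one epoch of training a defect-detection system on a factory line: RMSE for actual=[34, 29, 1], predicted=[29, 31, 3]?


MSE = 33/3 = 11
RMSE = √(33/3) = 3.3166

3.3166


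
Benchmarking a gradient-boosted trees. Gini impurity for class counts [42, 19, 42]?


Probabilities: [42/103, 19/103, 42/103] ≈ [0.4078, 0.1845, 0.4078]
Σpᵢ² = (1764 + 361 + 1764)/103² = 3889/10609
Gini = 1 - Σpᵢ² = 1 - 3889/10609 = 0.6334

0.6334


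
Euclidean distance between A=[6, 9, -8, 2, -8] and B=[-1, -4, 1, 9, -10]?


d = √((6+ 1)² + (9+ 4)² + (-8-1)² + (2-9)² + (-8+ 10)²)
  = √(49 + 169 + 81 + 49 + 4)
  = √352 = 18.7617

18.7617


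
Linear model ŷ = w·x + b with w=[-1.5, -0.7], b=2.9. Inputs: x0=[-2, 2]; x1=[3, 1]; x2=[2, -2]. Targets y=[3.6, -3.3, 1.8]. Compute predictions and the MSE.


ŷ0 = (-1.5)·(-2) + (-0.7)·(2) + 2.9 = 4.5
ŷ1 = (-1.5)·(3) + (-0.7)·(1) + 2.9 = -2.3
ŷ2 = (-1.5)·(2) + (-0.7)·(-2) + 2.9 = 1.3
errors² = [0.81, 1.0, 0.25]
MSE = 2.0600/3 = 0.6867

0.6867


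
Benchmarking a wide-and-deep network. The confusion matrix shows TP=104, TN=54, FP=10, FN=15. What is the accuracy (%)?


Accuracy = (TP+TN)/(TP+TN+FP+FN)
= (104+54)/(183)
= 158/183 = 86.34%

86.34%


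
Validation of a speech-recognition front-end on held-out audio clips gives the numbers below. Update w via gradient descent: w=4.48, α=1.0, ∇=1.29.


w_new = w - α·∇
= 4.48 - 1.0·1.29
= 4.48 - 1.29
= 3.19

3.19


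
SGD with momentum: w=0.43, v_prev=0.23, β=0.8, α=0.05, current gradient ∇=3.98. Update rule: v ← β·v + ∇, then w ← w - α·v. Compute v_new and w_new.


v_new = 0.8·0.23 + 3.98 = 0.184 + 3.98 = 4.164
w_new = 0.43 - 0.05·4.164 = 0.43 - 0.2082 = 0.2218

v_new=4.164, w_new=0.2218


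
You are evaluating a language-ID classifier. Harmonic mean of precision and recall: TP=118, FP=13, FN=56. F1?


Precision = 118/131 = 0.9008
Recall = 118/174 = 0.6782
F1 = 2·P·R/(P+R) = 2·TP/(2·TP+FP+FN) = 236/(236+13+56) = 236/305 = 0.7738

0.7738


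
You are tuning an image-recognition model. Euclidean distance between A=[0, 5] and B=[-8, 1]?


d = √((0+ 8)² + (5-1)²)
  = √(64 + 16)
  = √80 = 8.9443

8.9443


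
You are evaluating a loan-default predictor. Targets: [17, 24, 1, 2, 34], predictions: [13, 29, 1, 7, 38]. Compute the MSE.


Squared errors: (17-13)²=16, (24-29)²=25, (1-1)²=0, (2-7)²=25, (34-38)²=16
Sum = 82
MSE = 82/5 = 82/5

82/5


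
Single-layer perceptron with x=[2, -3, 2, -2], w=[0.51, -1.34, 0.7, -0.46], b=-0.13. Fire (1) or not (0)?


z = (2)·(0.51) + (-3)·(-1.34) + (2)·(0.7) + (-2)·(-0.46) - 0.13
  = 7.23
step(z) = 1 (z≥0)

1


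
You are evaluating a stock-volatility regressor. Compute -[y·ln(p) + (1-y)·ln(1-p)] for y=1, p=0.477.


BCE = -[y·ln(p) + (1-y)·ln(1-p)]
= -1·ln(0.477) - 0
= -ln(0.477) = 0.7402

0.7402


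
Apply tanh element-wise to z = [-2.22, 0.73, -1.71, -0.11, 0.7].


tanh(-2.22) = -0.9767
tanh(0.73) = 0.6231
tanh(-1.71) = -0.9366
tanh(-0.11) = -0.1096
tanh(0.7) = 0.6044
result = [-0.9767, 0.6231, -0.9366, -0.1096, 0.6044]

[-0.9767, 0.6231, -0.9366, -0.1096, 0.6044]


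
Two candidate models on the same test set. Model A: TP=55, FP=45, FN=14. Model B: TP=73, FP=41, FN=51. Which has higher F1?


Model A: P=55/100=0.55, R=55/69=0.7971, F1=2PR/(P+R)=2TP/(2TP+FP+FN)=110/169=0.6509
Model B: P=73/114=0.6404, R=73/124=0.5887, F1=2PR/(P+R)=2TP/(2TP+FP+FN)=146/238=0.6134
0.6509 > 0.6134 → Model A

Model A


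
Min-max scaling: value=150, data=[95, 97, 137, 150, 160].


min=95, max=160
(150-95)/(160-95) = 55/65 = 0.8462

0.8462


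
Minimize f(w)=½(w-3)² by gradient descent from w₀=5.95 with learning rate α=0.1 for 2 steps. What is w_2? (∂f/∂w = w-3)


step 1: grad = 5.95-3 = 2.95; w = 5.95 - 0.1·(2.95) = 5.655
step 2: grad = 5.655-3 = 2.655; w = 5.655 - 0.1·(2.655) = 5.3895

5.3895


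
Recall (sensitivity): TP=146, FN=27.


Recall = TP/(TP+FN)
= 146/(146+27)
= 146/173 = 84.39%

84.39%


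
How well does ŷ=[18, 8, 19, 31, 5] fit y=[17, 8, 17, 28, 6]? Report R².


ȳ = 15.2
SS_res = Σ(y-ŷ)² = 15
SS_tot = Σ(y-ȳ)² = 306.8
R² = 1 - SS_res/SS_tot = 1 - 0.0489 = 0.9511

0.9511


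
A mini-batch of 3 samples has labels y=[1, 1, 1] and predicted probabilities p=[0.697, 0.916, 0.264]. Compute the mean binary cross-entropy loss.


L[0] = -ln(0.697) = 0.361
L[1] = -ln(0.916) = 0.0877
L[2] = -ln(0.264) = 1.3318
mean = (0.361 + 0.0877 + 1.3318)/3 = 0.5935

0.5935


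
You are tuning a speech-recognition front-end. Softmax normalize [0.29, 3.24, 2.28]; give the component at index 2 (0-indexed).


Exponentials: e^0.29=1.3364, e^3.24=25.5337, e^2.28=9.7767
Sum = 36.6468
Softmax = [0.0365, 0.6968, 0.2668]
p[2] = 9.7767/36.6468 = 0.2668

0.2668


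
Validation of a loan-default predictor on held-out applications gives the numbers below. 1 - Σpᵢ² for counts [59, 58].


Probabilities: [59/117, 58/117] ≈ [0.5043, 0.4957]
Σpᵢ² = (3481 + 3364)/117² = 6845/13689
Gini = 1 - Σpᵢ² = 1 - 6845/13689 = 0.5

0.5


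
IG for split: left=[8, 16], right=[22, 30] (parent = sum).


Parent = [30, 46], H_parent = 0.9678
H_left = 0.9183 (n=24), H_right = 0.9829 (n=52)
H_children = (24/76)·0.9183 + (52/76)·0.9829 = 0.9625
IG = 0.9678 - 0.9625 = 0.0053

0.0053


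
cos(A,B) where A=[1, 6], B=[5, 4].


A·B = 1·5 + 6·4 = 29
‖A‖ = √37 = 6.0828, ‖B‖ = √41 = 6.4031
cos = 29/(√37·√41) = 29/√1517 = 0.7446

0.7446


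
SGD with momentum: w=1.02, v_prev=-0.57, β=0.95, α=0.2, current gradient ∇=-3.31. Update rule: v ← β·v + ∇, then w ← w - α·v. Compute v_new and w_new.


v_new = 0.95·-0.57 - 3.31 = -0.5415 - 3.31 = -3.8515
w_new = 1.02 - 0.2·-3.8515 = 1.02 + 0.7703 = 1.7903

v_new=-3.8515, w_new=1.7903


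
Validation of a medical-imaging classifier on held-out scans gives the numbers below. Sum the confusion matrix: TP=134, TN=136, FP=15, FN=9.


Total = TP + TN + FP + FN
= 134 + 136 + 15 + 9
= 294
(Predicted positive: 149, predicted negative: 145)

294


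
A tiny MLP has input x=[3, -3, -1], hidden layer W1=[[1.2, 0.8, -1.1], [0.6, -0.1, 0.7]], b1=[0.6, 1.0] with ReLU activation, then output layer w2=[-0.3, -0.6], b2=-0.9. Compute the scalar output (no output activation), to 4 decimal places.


z1[0] = (1.2)·(3) + (0.8)·(-3) + (-1.1)·(-1) + 0.6 = 2.9
z1[1] = (0.6)·(3) + (-0.1)·(-3) + (0.7)·(-1) + 1.0 = 2.4
h = ReLU(z1) = [2.9, 2.4]
output = (-0.3)·(2.9) + (-0.6)·(2.4) - 0.9 = -3.21

-3.21


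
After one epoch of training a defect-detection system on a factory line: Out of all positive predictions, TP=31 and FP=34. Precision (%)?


Precision = TP/(TP+FP)
= 31/(31+34)
= 31/65 = 47.69%

47.69%


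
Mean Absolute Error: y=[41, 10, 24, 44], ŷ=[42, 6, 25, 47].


Absolute errors: |41-42|=1, |10-6|=4, |24-25|=1, |44-47|=3
Sum = 9
MAE = 9/4 = 9/4

9/4


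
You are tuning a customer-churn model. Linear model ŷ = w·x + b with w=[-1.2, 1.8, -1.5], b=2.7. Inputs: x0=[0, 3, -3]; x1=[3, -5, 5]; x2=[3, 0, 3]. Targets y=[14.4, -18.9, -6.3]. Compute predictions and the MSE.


ŷ0 = (-1.2)·(0) + (1.8)·(3) + (-1.5)·(-3) + 2.7 = 12.6
ŷ1 = (-1.2)·(3) + (1.8)·(-5) + (-1.5)·(5) + 2.7 = -17.4
ŷ2 = (-1.2)·(3) + (1.8)·(0) + (-1.5)·(3) + 2.7 = -5.4
errors² = [3.24, 2.25, 0.81]
MSE = 6.3000/3 = 2.1

2.1


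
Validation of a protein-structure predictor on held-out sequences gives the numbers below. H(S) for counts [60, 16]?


Probabilities: [60/76, 16/76] ≈ [0.7895, 0.2105]
H = -((60/76)·log₂(60/76) + (16/76)·log₂(16/76))
  = 0.7425 bits

0.7425 bits


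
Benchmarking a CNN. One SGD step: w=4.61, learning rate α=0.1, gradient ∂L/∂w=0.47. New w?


w_new = w - α·∇
= 4.61 - 0.1·0.47
= 4.61 - 0.047
= 4.563

4.563


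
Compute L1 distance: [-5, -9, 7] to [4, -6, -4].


d = |-5-4| + |-9+ 6| + |7+ 4|
  = 9 + 3 + 11
  = 23

23


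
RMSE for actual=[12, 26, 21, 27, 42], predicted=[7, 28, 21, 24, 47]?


MSE = 63/5 = 12.6
RMSE = √(63/5) = 3.5496

3.5496


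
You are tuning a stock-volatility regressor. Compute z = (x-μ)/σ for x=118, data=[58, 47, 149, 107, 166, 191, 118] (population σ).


μ = 119.4286, σ = 49.7734
z = (118 - 119.4286)/49.7734 = -0.0287

-0.0287


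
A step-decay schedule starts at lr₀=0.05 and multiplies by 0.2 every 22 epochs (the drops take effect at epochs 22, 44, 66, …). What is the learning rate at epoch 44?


n_drops = ⌊44/22⌋ = 2
lr = 0.05·0.2^2 = 0.05·0.04 = 0.002

0.002


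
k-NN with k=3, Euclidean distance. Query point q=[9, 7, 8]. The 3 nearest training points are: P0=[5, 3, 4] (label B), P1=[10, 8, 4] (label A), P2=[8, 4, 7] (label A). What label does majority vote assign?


d(q,P0) = 6.9282  (label B)
d(q,P1) = 4.2426  (label A)
d(q,P2) = 3.3166  (label A)
Votes: A=2, B=1
Majority → A

A


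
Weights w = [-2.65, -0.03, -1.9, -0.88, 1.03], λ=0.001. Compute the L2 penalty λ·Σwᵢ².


‖w‖₂² = (-2.65)² + (-0.03)² + (-1.9)² + (-0.88)² + (1.03)²
     = 7.0225 + 0.0009 + 3.61 + 0.7744 + 1.0609
     = 12.4687
λ·‖w‖₂² = 0.001·12.4687 = 0.012469

0.012469


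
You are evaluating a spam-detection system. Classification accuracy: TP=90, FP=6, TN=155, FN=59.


Accuracy = (TP+TN)/(TP+TN+FP+FN)
= (90+155)/(310)
= 245/310 = 79.03%

79.03%


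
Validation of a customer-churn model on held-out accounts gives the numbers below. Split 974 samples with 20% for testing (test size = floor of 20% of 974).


Test = ⌊974·20/100⌋ = 194
Train = 974 - 194 = 780

Train: 780, Test: 194


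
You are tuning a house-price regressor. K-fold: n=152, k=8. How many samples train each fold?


Fold size = 152/8 = 19
Training per fold = 152 - 19 = 133

133


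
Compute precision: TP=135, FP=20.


Precision = TP/(TP+FP)
= 135/(135+20)
= 135/155 = 87.1%

87.1%


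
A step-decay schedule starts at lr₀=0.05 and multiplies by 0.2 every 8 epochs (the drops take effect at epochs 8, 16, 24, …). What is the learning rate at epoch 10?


n_drops = ⌊10/8⌋ = 1
lr = 0.05·0.2^1 = 0.05·0.2 = 0.01

0.01


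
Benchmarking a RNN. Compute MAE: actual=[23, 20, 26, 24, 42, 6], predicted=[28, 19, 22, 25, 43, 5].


Absolute errors: |23-28|=5, |20-19|=1, |26-22|=4, |24-25|=1, |42-43|=1, |6-5|=1
Sum = 13
MAE = 13/6 = 13/6

13/6


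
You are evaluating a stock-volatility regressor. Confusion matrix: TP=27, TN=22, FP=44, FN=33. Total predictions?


Total = TP + TN + FP + FN
= 27 + 22 + 44 + 33
= 126
(Predicted positive: 71, predicted negative: 55)

126


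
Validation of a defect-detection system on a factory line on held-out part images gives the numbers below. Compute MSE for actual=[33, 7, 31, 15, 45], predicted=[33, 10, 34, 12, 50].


Squared errors: (33-33)²=0, (7-10)²=9, (31-34)²=9, (15-12)²=9, (45-50)²=25
Sum = 52
MSE = 52/5 = 52/5

52/5


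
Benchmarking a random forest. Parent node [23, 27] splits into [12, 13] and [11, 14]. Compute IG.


Parent = [23, 27], H_parent = 0.9954
H_left = 0.9988 (n=25), H_right = 0.9896 (n=25)
H_children = (25/50)·0.9988 + (25/50)·0.9896 = 0.9942
IG = 0.9954 - 0.9942 = 0.0012

0.0012


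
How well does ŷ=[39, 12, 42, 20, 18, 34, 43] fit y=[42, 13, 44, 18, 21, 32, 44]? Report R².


ȳ = 30.5714
SS_res = Σ(y-ŷ)² = 32
SS_tot = Σ(y-ȳ)² = 1051.71
R² = 1 - SS_res/SS_tot = 1 - 0.0304 = 0.9696

0.9696


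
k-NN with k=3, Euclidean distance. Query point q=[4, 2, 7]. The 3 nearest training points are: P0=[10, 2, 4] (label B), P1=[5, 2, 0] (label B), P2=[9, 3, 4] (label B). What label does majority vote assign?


d(q,P0) = 6.7082  (label B)
d(q,P1) = 7.0711  (label B)
d(q,P2) = 5.9161  (label B)
Votes: A=0, B=3
Majority → B

B


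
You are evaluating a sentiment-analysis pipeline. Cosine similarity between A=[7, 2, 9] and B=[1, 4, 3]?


A·B = 7·1 + 2·4 + 9·3 = 42
‖A‖ = √134 = 11.5758, ‖B‖ = √26 = 5.099
cos = 42/(√134·√26) = 42/√3484 = 0.7116

0.7116


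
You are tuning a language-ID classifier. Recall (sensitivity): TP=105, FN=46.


Recall = TP/(TP+FN)
= 105/(105+46)
= 105/151 = 69.54%

69.54%


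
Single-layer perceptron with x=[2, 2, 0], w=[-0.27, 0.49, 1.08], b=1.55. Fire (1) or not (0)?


z = (2)·(-0.27) + (2)·(0.49) + (0)·(1.08) + 1.55
  = 1.99
step(z) = 1 (z≥0)

1


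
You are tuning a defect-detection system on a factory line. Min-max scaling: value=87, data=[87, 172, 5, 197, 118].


min=5, max=197
(87-5)/(197-5) = 82/192 = 0.4271

0.4271


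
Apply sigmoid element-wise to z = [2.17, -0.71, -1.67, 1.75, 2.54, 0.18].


σ(2.17) = 1/(1+e^-2.17) = 0.8975
σ(-0.71) = 1/(1+e^0.71) = 0.3296
σ(-1.67) = 1/(1+e^1.67) = 0.1584
σ(1.75) = 1/(1+e^-1.75) = 0.852
σ(2.54) = 1/(1+e^-2.54) = 0.9269
σ(0.18) = 1/(1+e^-0.18) = 0.5449
result = [0.8975, 0.3296, 0.1584, 0.852, 0.9269, 0.5449]

[0.8975, 0.3296, 0.1584, 0.852, 0.9269, 0.5449]


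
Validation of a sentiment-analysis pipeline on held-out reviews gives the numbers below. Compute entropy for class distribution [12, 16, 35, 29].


Probabilities: [12/92, 16/92, 35/92, 29/92] ≈ [0.1304, 0.1739, 0.3804, 0.3152]
H = -((12/92)·log₂(12/92) + (16/92)·log₂(16/92) + (35/92)·log₂(35/92) + (29/92)·log₂(29/92))
  = 1.8776 bits

1.8776 bits


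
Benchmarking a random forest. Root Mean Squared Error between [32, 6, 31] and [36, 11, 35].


MSE = 57/3 = 19
RMSE = √(57/3) = 4.3589

4.3589


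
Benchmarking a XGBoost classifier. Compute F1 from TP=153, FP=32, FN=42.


Precision = 153/185 = 0.827
Recall = 153/195 = 0.7846
F1 = 2·P·R/(P+R) = 2·TP/(2·TP+FP+FN) = 306/(306+32+42) = 306/380 = 0.8053

0.8053


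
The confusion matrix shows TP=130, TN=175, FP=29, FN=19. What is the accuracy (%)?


Accuracy = (TP+TN)/(TP+TN+FP+FN)
= (130+175)/(353)
= 305/353 = 86.4%

86.4%


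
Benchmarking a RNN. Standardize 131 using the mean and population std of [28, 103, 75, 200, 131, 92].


μ = 104.8333, σ = 52.7618
z = (131 - 104.8333)/52.7618 = 0.4959

0.4959


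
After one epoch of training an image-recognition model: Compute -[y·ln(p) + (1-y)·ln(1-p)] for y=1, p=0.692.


BCE = -[y·ln(p) + (1-y)·ln(1-p)]
= -1·ln(0.692) - 0
= -ln(0.692) = 0.3682

0.3682


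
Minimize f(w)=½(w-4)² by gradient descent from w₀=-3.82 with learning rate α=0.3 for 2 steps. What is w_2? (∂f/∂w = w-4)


step 1: grad = -3.82-4 = -7.82; w = -3.82 - 0.3·(-7.82) = -1.474
step 2: grad = -1.474-4 = -5.474; w = -1.474 - 0.3·(-5.474) = 0.1682

0.1682


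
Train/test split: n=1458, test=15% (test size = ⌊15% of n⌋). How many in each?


Test = ⌊1458·15/100⌋ = 218
Train = 1458 - 218 = 1240

Train: 1240, Test: 218


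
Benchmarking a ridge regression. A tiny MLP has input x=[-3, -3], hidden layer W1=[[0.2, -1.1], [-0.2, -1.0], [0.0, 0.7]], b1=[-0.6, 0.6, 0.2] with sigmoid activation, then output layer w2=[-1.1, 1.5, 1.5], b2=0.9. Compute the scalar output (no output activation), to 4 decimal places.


z1[0] = (0.2)·(-3) + (-1.1)·(-3) - 0.6 = 2.1
z1[1] = (-0.2)·(-3) + (-1.0)·(-3) + 0.6 = 4.2
z1[2] = (0.0)·(-3) + (0.7)·(-3) + 0.2 = -1.9
h = sigmoid(z1) = [0.8909, 0.9852, 0.1301]
output = (-1.1)·(0.8909) + (1.5)·(0.9852) + (1.5)·(0.1301) + 0.9 = 1.593

1.593


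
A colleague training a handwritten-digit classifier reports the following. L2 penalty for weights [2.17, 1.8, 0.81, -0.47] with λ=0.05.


‖w‖₂² = (2.17)² + (1.8)² + (0.81)² + (-0.47)²
     = 4.7089 + 3.24 + 0.6561 + 0.2209
     = 8.8259
λ·‖w‖₂² = 0.05·8.8259 = 0.441295

0.441295


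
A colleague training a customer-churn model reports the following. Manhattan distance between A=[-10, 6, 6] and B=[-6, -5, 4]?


d = |-10+ 6| + |6+ 5| + |6-4|
  = 4 + 11 + 2
  = 17

17


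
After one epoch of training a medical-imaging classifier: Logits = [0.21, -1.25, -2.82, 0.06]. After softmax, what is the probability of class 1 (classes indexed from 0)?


Exponentials: e^0.21=1.2337, e^-1.25=0.2865, e^-2.82=0.0596, e^0.06=1.0618
Sum = 2.6416
Softmax = [0.467, 0.1085, 0.0226, 0.402]
p[1] = 0.2865/2.6416 = 0.1085

0.1085


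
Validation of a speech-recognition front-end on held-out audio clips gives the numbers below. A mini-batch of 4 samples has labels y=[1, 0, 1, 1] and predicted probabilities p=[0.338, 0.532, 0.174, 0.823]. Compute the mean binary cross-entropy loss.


L[0] = -ln(0.338) = 1.0847
L[1] = -ln(1-0.532) = -ln(0.468) = 0.7593
L[2] = -ln(0.174) = 1.7487
L[3] = -ln(0.823) = 0.1948
mean = (1.0847 + 0.7593 + 1.7487 + 0.1948)/4 = 0.9469

0.9469


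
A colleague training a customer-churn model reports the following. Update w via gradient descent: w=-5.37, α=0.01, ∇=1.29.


w_new = w - α·∇
= -5.37 - 0.01·1.29
= -5.37 - 0.0129
= -5.3829

-5.3829


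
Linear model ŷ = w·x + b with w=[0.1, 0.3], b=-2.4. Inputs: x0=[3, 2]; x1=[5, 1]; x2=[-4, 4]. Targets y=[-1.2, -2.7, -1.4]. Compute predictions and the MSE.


ŷ0 = (0.1)·(3) + (0.3)·(2) - 2.4 = -1.5
ŷ1 = (0.1)·(5) + (0.3)·(1) - 2.4 = -1.6
ŷ2 = (0.1)·(-4) + (0.3)·(4) - 2.4 = -1.6
errors² = [0.09, 1.21, 0.04]
MSE = 1.3400/3 = 0.4467

0.4467


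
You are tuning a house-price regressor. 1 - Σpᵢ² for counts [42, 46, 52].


Probabilities: [42/140, 46/140, 52/140] ≈ [0.3, 0.3286, 0.3714]
Σpᵢ² = (1764 + 2116 + 2704)/140² = 6584/19600
Gini = 1 - Σpᵢ² = 1 - 6584/19600 = 0.6641

0.6641


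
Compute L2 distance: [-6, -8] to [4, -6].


d = √((-6-4)² + (-8+ 6)²)
  = √(100 + 4)
  = √104 = 10.198

10.198


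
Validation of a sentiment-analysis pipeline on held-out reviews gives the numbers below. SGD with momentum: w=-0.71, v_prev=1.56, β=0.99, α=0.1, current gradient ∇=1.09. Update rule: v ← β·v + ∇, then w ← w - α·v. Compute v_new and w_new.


v_new = 0.99·1.56 + 1.09 = 1.5444 + 1.09 = 2.6344
w_new = -0.71 - 0.1·2.6344 = -0.71 - 0.26344 = -0.97344

v_new=2.6344, w_new=-0.97344


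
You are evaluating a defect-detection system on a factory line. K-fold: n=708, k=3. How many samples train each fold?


Fold size = 708/3 = 236
Training per fold = 708 - 236 = 472

472


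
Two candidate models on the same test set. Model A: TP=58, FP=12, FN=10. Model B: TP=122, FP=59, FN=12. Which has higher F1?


Model A: P=58/70=0.8286, R=58/68=0.8529, F1=2PR/(P+R)=2TP/(2TP+FP+FN)=116/138=0.8406
Model B: P=122/181=0.674, R=122/134=0.9104, F1=2PR/(P+R)=2TP/(2TP+FP+FN)=244/315=0.7746
0.8406 > 0.7746 → Model A

Model A


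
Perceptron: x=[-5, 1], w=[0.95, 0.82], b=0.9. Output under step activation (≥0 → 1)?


z = (-5)·(0.95) + (1)·(0.82) + 0.9
  = -3.03
step(z) = 0 (z<0)

0


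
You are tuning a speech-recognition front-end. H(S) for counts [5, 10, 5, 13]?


Probabilities: [5/33, 10/33, 5/33, 13/33] ≈ [0.1515, 0.303, 0.1515, 0.3939]
H = -((5/33)·log₂(5/33) + (10/33)·log₂(10/33) + (5/33)·log₂(5/33) + (13/33)·log₂(13/33))
  = 1.8764 bits

1.8764 bits


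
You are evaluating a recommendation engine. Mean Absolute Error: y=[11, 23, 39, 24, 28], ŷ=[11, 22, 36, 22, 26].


Absolute errors: |11-11|=0, |23-22|=1, |39-36|=3, |24-22|=2, |28-26|=2
Sum = 8
MAE = 8/5 = 8/5

8/5


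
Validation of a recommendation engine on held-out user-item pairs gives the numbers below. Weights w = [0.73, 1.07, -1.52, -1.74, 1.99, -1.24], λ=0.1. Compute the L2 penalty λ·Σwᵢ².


‖w‖₂² = (0.73)² + (1.07)² + (-1.52)² + (-1.74)² + (1.99)² + (-1.24)²
     = 0.5329 + 1.1449 + 2.3104 + 3.0276 + 3.9601 + 1.5376
     = 12.5135
λ·‖w‖₂² = 0.1·12.5135 = 1.25135

1.25135


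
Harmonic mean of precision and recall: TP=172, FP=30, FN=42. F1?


Precision = 172/202 = 0.8515
Recall = 172/214 = 0.8037
F1 = 2·P·R/(P+R) = 2·TP/(2·TP+FP+FN) = 344/(344+30+42) = 344/416 = 0.8269

0.8269


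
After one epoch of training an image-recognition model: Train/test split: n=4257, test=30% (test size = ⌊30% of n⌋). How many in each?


Test = ⌊4257·30/100⌋ = 1277
Train = 4257 - 1277 = 2980

Train: 2980, Test: 1277


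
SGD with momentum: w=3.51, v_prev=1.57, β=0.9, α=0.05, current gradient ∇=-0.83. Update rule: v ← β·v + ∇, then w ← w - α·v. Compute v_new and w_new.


v_new = 0.9·1.57 - 0.83 = 1.413 - 0.83 = 0.583
w_new = 3.51 - 0.05·0.583 = 3.51 - 0.02915 = 3.48085

v_new=0.583, w_new=3.48085


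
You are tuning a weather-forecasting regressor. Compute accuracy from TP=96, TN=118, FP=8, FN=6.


Accuracy = (TP+TN)/(TP+TN+FP+FN)
= (96+118)/(228)
= 214/228 = 93.86%

93.86%


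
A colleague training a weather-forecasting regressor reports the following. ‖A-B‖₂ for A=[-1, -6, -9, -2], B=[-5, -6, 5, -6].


d = √((-1+ 5)² + (-6+ 6)² + (-9-5)² + (-2+ 6)²)
  = √(16 + 0 + 196 + 16)
  = √228 = 15.0997

15.0997


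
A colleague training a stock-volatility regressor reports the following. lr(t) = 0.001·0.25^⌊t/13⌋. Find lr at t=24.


n_drops = ⌊24/13⌋ = 1
lr = 0.001·0.25^1 = 0.001·0.25 = 0.00025

0.00025


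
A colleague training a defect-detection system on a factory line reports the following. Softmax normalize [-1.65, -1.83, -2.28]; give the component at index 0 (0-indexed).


Exponentials: e^-1.65=0.192, e^-1.83=0.1604, e^-2.28=0.1023
Sum = 0.4547
Softmax = [0.4223, 0.3528, 0.2249]
p[0] = 0.192/0.4547 = 0.4223

0.4223


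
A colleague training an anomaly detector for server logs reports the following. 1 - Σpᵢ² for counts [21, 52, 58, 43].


Probabilities: [21/174, 52/174, 58/174, 43/174] ≈ [0.1207, 0.2989, 0.3333, 0.2471]
Σpᵢ² = (441 + 2704 + 3364 + 1849)/174² = 8358/30276
Gini = 1 - Σpᵢ² = 1 - 8358/30276 = 0.7239

0.7239


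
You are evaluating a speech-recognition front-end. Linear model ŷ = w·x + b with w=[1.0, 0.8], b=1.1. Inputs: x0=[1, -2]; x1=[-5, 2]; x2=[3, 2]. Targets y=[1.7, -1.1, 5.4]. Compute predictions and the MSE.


ŷ0 = (1.0)·(1) + (0.8)·(-2) + 1.1 = 0.5
ŷ1 = (1.0)·(-5) + (0.8)·(2) + 1.1 = -2.3
ŷ2 = (1.0)·(3) + (0.8)·(2) + 1.1 = 5.7
errors² = [1.44, 1.44, 0.09]
MSE = 2.9700/3 = 0.99

0.99


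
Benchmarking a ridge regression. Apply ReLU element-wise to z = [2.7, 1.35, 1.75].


ReLU(2.7) = max(0, 2.7) = 2.7
ReLU(1.35) = max(0, 1.35) = 1.35
ReLU(1.75) = max(0, 1.75) = 1.75
result = [2.7, 1.35, 1.75]

[2.7, 1.35, 1.75]


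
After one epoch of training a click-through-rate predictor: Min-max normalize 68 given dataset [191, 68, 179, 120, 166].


min=68, max=191
(68-68)/(191-68) = 0/123 = 0.0

0.0


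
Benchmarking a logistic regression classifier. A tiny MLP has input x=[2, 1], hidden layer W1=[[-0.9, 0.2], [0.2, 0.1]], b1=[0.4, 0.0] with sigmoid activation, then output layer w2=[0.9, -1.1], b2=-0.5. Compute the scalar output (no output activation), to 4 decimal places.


z1[0] = (-0.9)·(2) + (0.2)·(1) + 0.4 = -1.2
z1[1] = (0.2)·(2) + (0.1)·(1) + 0.0 = 0.5
h = sigmoid(z1) = [0.2315, 0.6225]
output = (0.9)·(0.2315) + (-1.1)·(0.6225) - 0.5 = -0.9764

-0.9764


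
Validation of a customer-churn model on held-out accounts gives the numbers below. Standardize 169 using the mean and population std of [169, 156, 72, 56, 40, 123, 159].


μ = 110.7143, σ = 49.8905
z = (169 - 110.7143)/49.8905 = 1.1683

1.1683


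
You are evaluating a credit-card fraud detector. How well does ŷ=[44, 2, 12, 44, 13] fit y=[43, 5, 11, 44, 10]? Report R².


ȳ = 22.6
SS_res = Σ(y-ŷ)² = 20
SS_tot = Σ(y-ȳ)² = 1477.2
R² = 1 - SS_res/SS_tot = 1 - 0.0135 = 0.9865

0.9865


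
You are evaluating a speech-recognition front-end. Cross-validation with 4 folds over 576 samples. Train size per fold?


Fold size = 576/4 = 144
Training per fold = 576 - 144 = 432

432


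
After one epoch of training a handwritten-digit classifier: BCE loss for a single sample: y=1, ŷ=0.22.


BCE = -[y·ln(p) + (1-y)·ln(1-p)]
= -1·ln(0.22) - 0
= -ln(0.22) = 1.5141

1.5141


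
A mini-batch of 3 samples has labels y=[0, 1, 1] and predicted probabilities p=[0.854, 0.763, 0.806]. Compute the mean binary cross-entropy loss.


L[0] = -ln(1-0.854) = -ln(0.146) = 1.9241
L[1] = -ln(0.763) = 0.2705
L[2] = -ln(0.806) = 0.2157
mean = (1.9241 + 0.2705 + 0.2157)/3 = 0.8034

0.8034


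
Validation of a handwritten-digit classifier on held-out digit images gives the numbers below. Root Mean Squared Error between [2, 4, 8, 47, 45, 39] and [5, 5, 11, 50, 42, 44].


MSE = 62/6 = 10.3333
RMSE = √(62/6) = 3.2146

3.2146


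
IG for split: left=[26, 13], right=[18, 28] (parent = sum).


Parent = [44, 41], H_parent = 0.9991
H_left = 0.9183 (n=39), H_right = 0.9656 (n=46)
H_children = (39/85)·0.9183 + (46/85)·0.9656 = 0.9439
IG = 0.9991 - 0.9439 = 0.0552

0.0552


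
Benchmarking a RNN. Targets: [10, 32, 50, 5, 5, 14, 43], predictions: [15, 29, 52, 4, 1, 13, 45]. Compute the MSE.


Squared errors: (10-15)²=25, (32-29)²=9, (50-52)²=4, (5-4)²=1, (5-1)²=16, (14-13)²=1, (43-45)²=4
Sum = 60
MSE = 60/7 = 60/7

60/7
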